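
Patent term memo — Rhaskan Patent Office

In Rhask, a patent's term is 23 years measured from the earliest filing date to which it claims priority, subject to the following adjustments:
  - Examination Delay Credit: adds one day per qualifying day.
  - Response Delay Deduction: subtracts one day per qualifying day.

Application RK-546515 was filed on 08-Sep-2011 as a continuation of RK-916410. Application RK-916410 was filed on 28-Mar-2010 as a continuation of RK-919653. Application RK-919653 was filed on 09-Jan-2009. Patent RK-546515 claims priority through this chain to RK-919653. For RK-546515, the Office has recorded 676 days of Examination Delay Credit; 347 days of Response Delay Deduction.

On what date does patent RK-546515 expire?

2032-12-03

Earliest priority filing: 9 January 2009.
Base term: 9 January 2009 + 23 years → 9 January 2032.
Examination Delay Credit: +676 days → 15 November 2033.
Response Delay Deduction: −347 days → 3 December 2032.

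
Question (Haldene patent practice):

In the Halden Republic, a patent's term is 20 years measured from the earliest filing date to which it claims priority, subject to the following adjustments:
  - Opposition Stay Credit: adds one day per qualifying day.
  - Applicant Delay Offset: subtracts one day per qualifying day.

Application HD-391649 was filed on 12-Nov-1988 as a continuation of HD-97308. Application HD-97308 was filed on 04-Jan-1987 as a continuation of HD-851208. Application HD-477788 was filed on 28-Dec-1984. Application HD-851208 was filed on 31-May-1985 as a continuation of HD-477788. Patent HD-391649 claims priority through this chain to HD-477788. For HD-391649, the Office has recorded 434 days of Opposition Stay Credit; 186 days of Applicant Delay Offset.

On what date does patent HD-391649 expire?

Earliest priority filing: 28 December 1984.
Base term: 28 December 1984 + 20 years → 28 December 2004.
Opposition Stay Credit: +434 days → 7 March 2006.
Applicant Delay Offset: −186 days → 2 September 2005.

2005-09-02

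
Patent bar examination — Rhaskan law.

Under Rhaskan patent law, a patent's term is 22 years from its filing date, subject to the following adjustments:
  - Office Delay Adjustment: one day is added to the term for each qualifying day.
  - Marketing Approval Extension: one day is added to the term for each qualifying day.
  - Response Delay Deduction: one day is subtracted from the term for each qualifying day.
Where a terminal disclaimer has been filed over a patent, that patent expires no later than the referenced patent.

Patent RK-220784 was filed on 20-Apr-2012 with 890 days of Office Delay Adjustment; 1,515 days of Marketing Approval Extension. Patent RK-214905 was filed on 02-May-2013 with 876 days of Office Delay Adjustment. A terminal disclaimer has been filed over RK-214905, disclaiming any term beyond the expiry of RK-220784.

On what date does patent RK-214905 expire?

Natural term of RK-214905:
  Base: filing + 22 years → 2 May 2035.
  Office Delay Adjustment: +876 days → 24 September 2037.
Expiry of referenced patent RK-220784:
  Base: filing + 22 years → 20 April 2034.
  Office Delay Adjustment: +890 days → 26 September 2036.
  Marketing Approval Extension: +1515 days → 19 November 2040.
Terminal disclaimer: RK-214905 expires on the earlier of 24 September 2037 and 19 November 2040.

September 24, 2037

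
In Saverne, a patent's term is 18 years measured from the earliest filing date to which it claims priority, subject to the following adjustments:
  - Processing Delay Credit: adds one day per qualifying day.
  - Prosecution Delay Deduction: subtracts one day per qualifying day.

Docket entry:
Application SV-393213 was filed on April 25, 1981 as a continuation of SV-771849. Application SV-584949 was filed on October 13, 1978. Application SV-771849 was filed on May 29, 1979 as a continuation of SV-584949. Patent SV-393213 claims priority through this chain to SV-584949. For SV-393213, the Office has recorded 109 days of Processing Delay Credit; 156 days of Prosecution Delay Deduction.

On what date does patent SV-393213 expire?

1996-08-27

Earliest priority filing: 13 October 1978.
Base term: 13 October 1978 + 18 years → 13 October 1996.
Processing Delay Credit: +109 days → 30 January 1997.
Prosecution Delay Deduction: −156 days → 27 August 1996.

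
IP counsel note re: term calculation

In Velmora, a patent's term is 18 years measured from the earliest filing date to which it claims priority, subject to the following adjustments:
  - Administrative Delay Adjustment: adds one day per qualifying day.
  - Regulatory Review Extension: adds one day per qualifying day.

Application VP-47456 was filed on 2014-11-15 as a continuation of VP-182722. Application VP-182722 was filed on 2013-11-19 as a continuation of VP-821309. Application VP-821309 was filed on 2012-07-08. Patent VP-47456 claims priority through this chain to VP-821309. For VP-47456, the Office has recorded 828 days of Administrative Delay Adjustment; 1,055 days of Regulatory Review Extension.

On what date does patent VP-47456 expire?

2035-09-03

Earliest priority filing: 8 July 2012.
Base term: 8 July 2012 + 18 years → 8 July 2030.
Administrative Delay Adjustment: +828 days → 13 October 2032.
Regulatory Review Extension: +1055 days → 3 September 2035.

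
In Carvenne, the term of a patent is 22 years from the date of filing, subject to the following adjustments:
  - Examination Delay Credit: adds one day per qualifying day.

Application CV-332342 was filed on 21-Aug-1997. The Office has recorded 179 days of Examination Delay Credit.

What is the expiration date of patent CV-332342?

Base term: filing date + 22 years → 21 August 2019.
Examination Delay Credit: +179 days → 16 February 2020.

2020-02-16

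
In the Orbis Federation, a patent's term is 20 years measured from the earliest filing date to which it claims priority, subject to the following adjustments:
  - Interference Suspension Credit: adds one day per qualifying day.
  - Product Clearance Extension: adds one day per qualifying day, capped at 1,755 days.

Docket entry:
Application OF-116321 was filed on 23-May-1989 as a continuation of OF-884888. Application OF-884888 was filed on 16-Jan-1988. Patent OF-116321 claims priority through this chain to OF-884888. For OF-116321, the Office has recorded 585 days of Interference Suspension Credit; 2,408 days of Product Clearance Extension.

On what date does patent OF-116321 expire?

Earliest priority filing: 16 January 1988.
Base term: 16 January 1988 + 20 years → 16 January 2008.
Interference Suspension Credit: +585 days → 23 August 2009.
Product Clearance Extension: 2408 days claimed exceeds the 1755-day cap, so +1755 days → 13 June 2014.

June 13, 2014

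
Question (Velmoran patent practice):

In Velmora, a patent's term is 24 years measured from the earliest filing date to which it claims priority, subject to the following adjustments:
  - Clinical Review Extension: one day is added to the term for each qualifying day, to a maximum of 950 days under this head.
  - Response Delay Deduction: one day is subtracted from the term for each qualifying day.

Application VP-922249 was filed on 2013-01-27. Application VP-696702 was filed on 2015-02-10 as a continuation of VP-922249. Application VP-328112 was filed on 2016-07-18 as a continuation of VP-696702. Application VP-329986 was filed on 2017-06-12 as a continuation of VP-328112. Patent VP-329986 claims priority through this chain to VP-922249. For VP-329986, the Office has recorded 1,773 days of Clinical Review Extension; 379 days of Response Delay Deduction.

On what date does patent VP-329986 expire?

August 21, 2038

Earliest priority filing: 27 January 2013.
Base term: 27 January 2013 + 24 years → 27 January 2037.
Clinical Review Extension: 1773 days claimed exceeds the 950-day cap, so +950 days → 4 September 2039.
Response Delay Deduction: −379 days → 21 August 2038.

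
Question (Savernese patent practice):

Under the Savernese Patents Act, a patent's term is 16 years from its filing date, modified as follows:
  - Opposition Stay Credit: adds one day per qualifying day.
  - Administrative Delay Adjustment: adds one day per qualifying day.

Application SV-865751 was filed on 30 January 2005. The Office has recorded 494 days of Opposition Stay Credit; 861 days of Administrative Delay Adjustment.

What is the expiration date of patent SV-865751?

2024-10-16

Base term: filing date + 16 years → 30 January 2021.
Opposition Stay Credit: +494 days → 8 June 2022.
Administrative Delay Adjustment: +861 days → 16 October 2024.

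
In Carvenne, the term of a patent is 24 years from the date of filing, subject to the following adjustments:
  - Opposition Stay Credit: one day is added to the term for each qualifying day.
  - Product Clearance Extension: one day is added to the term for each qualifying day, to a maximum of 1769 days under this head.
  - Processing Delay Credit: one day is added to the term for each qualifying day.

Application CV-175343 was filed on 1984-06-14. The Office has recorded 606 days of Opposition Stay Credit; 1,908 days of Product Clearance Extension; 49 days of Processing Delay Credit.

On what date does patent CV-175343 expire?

Base term: filing date + 24 years → 14 June 2008.
Opposition Stay Credit: +606 days → 10 February 2010.
Product Clearance Extension: 1908 days claimed exceeds the 1769-day cap, so +1769 days → 15 December 2014.
Processing Delay Credit: +49 days → 2 February 2015.

February 2, 2015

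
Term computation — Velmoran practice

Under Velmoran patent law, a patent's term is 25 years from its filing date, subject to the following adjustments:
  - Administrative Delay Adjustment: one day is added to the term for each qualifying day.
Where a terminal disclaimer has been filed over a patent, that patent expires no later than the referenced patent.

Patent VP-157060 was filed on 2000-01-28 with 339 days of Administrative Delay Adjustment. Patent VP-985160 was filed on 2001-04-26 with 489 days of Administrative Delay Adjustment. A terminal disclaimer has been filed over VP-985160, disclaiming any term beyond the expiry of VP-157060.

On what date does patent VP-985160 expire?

2026-01-02

Natural term of VP-985160:
  Base: filing + 25 years → 26 April 2026.
  Administrative Delay Adjustment: +489 days → 28 August 2027.
Expiry of referenced patent VP-157060:
  Base: filing + 25 years → 28 January 2025.
  Administrative Delay Adjustment: +339 days → 2 January 2026.
Terminal disclaimer: VP-985160 expires on the earlier of 28 August 2027 and 2 January 2026.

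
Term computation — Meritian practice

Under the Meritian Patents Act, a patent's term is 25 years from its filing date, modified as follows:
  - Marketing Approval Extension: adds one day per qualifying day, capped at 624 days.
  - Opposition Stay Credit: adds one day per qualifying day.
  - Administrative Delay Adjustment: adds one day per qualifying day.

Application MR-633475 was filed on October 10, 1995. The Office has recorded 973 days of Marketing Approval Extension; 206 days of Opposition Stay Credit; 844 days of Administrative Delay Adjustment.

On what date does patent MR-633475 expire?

May 11, 2025

Base term: filing date + 25 years → 10 October 2020.
Marketing Approval Extension: 973 days claimed exceeds the 624-day cap, so +624 days → 26 June 2022.
Opposition Stay Credit: +206 days → 18 January 2023.
Administrative Delay Adjustment: +844 days → 11 May 2025.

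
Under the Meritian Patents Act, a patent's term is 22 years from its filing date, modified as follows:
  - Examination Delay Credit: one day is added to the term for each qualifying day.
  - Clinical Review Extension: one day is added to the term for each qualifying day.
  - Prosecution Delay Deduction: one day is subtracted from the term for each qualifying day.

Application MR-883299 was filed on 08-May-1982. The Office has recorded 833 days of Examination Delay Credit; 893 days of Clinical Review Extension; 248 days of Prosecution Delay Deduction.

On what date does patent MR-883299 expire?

Base term: filing date + 22 years → 8 May 2004.
Examination Delay Credit: +833 days → 19 August 2006.
Clinical Review Extension: +893 days → 28 January 2009.
Prosecution Delay Deduction: −248 days → 25 May 2008.

May 25, 2008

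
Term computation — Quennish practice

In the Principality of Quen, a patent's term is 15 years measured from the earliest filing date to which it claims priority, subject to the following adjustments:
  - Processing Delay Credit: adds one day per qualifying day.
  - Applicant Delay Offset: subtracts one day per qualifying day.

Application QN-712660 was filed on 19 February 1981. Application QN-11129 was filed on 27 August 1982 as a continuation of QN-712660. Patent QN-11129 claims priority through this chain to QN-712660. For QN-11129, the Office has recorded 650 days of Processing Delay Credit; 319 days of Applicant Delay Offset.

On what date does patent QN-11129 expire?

1997-01-15

Earliest priority filing: 19 February 1981.
Base term: 19 February 1981 + 15 years → 19 February 1996.
Processing Delay Credit: +650 days → 30 November 1997.
Applicant Delay Offset: −319 days → 15 January 1997.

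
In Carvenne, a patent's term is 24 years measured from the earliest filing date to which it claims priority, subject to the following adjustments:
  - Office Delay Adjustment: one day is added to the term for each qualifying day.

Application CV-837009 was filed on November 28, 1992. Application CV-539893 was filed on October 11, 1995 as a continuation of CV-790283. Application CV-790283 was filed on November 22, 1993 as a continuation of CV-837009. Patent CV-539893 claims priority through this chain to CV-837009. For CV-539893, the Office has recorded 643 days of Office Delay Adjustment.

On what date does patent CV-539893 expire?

Earliest priority filing: 28 November 1992.
Base term: 28 November 1992 + 24 years → 28 November 2016.
Office Delay Adjustment: +643 days → 2 September 2018.

September 2, 2018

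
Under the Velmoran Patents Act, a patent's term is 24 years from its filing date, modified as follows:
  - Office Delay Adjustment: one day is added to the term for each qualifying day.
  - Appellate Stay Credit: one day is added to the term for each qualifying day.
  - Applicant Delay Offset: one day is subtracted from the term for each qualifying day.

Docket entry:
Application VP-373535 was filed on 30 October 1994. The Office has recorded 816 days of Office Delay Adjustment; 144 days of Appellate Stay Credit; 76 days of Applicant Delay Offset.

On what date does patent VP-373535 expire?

April 1, 2021

Base term: filing date + 24 years → 30 October 2018.
Office Delay Adjustment: +816 days → 23 January 2021.
Appellate Stay Credit: +144 days → 16 June 2021.
Applicant Delay Offset: −76 days → 1 April 2021.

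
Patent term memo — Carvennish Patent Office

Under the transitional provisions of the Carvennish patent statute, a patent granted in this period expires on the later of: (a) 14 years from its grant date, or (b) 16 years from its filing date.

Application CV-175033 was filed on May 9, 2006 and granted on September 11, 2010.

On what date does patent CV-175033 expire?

2024-09-11

(a) grant + 14 years → 11 September 2024.
(b) filing + 16 years → 9 May 2022.
Later of the two: 11 September 2024.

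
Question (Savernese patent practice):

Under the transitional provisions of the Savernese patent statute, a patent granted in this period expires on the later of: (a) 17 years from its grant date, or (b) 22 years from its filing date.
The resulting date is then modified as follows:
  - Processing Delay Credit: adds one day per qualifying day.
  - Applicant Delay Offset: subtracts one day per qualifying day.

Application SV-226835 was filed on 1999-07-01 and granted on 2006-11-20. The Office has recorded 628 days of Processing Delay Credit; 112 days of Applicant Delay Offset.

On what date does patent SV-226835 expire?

(a) grant + 17 years → 20 November 2023.
(b) filing + 22 years → 1 July 2021.
Later of the two: 20 November 2023.
Processing Delay Credit: +628 days → 9 August 2025.
Applicant Delay Offset: −112 days → 19 April 2025.

2025-04-19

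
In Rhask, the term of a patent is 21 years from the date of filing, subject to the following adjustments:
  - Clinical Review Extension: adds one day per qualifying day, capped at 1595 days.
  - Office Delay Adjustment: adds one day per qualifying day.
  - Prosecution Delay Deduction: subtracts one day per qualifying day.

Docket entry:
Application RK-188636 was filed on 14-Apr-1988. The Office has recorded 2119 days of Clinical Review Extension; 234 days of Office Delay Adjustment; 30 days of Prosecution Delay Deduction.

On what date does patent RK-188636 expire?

Base term: filing date + 21 years → 14 April 2009.
Clinical Review Extension: 2119 days claimed exceeds the 1595-day cap, so +1595 days → 26 August 2013.
Office Delay Adjustment: +234 days → 17 April 2014.
Prosecution Delay Deduction: −30 days → 18 March 2014.

March 18, 2014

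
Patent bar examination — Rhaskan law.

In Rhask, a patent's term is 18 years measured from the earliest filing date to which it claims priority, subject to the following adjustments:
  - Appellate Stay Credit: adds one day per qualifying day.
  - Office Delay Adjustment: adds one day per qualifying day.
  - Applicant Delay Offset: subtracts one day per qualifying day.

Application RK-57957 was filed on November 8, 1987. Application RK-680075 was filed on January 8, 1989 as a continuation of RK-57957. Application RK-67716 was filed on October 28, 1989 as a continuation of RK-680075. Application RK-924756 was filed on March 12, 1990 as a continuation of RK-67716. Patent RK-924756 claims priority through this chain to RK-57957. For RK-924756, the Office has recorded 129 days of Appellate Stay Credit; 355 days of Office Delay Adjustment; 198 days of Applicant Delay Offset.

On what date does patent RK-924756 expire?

2006-08-21

Earliest priority filing: 8 November 1987.
Base term: 8 November 1987 + 18 years → 8 November 2005.
Appellate Stay Credit: +129 days → 17 March 2006.
Office Delay Adjustment: +355 days → 7 March 2007.
Applicant Delay Offset: −198 days → 21 August 2006.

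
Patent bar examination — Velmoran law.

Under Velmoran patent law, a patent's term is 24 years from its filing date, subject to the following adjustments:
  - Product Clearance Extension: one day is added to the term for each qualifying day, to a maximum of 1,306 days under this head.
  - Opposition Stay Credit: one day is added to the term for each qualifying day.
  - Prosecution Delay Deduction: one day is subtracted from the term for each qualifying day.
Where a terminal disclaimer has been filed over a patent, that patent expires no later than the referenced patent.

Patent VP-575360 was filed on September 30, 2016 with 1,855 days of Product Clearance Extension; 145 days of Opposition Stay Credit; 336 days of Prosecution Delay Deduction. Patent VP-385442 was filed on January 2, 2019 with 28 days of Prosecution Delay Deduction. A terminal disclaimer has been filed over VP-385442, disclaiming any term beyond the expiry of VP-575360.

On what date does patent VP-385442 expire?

2042-12-05

Natural term of VP-385442:
  Base: filing + 24 years → 2 January 2043.
  Prosecution Delay Deduction: −28 days → 5 December 2042.
Expiry of referenced patent VP-575360:
  Base: filing + 24 years → 30 September 2040.
  Product Clearance Extension: 1855 days claimed exceeds the 1306-day cap, so +1306 days → 28 April 2044.
  Opposition Stay Credit: +145 days → 20 September 2044.
  Prosecution Delay Deduction: −336 days → 20 October 2043.
Terminal disclaimer: VP-385442 expires on the earlier of 5 December 2042 and 20 October 2043.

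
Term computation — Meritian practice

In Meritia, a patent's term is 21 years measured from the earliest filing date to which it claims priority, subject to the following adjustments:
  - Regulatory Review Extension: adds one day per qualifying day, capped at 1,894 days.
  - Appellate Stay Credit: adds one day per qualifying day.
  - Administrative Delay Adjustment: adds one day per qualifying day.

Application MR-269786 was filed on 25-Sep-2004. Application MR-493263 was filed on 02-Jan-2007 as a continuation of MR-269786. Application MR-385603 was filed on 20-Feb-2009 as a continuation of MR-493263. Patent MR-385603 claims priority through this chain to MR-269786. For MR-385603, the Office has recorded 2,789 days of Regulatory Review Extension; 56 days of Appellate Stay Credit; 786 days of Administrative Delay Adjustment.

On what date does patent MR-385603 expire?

March 23, 2033

Earliest priority filing: 25 September 2004.
Base term: 25 September 2004 + 21 years → 25 September 2025.
Regulatory Review Extension: 2789 days claimed exceeds the 1894-day cap, so +1894 days → 2 December 2030.
Appellate Stay Credit: +56 days → 27 January 2031.
Administrative Delay Adjustment: +786 days → 23 March 2033.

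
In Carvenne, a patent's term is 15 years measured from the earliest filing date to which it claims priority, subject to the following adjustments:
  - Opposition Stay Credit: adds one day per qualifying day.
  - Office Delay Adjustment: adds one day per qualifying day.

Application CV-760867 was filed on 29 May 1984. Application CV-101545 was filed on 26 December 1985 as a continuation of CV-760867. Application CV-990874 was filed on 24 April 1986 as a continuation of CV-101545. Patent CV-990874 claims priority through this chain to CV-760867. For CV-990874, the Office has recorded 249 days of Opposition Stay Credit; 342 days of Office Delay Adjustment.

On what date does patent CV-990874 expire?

2001-01-09

Earliest priority filing: 29 May 1984.
Base term: 29 May 1984 + 15 years → 29 May 1999.
Opposition Stay Credit: +249 days → 2 February 2000.
Office Delay Adjustment: +342 days → 9 January 2001.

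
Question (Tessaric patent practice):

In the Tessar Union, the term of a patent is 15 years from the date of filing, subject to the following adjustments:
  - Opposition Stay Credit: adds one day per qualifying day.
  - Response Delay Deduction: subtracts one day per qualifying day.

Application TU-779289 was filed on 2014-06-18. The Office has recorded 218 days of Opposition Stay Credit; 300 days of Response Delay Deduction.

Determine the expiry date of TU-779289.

2029-03-28

Base term: filing date + 15 years → 18 June 2029.
Opposition Stay Credit: +218 days → 22 January 2030.
Response Delay Deduction: −300 days → 28 March 2029.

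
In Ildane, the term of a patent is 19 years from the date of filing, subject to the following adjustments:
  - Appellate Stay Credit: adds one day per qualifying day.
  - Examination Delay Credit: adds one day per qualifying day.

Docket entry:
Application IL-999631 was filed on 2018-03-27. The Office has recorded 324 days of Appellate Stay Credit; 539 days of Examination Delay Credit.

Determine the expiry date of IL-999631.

Base term: filing date + 19 years → 27 March 2037.
Appellate Stay Credit: +324 days → 14 February 2038.
Examination Delay Credit: +539 days → 7 August 2039.

2039-08-07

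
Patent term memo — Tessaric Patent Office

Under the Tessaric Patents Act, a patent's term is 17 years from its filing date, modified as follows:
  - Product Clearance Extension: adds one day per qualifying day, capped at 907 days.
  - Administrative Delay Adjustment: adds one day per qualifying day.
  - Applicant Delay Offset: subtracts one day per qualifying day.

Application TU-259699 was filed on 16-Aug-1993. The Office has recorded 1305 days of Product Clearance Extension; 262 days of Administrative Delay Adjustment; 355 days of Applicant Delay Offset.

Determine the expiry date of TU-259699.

Base term: filing date + 17 years → 16 August 2010.
Product Clearance Extension: 1305 days claimed exceeds the 907-day cap, so +907 days → 8 February 2013.
Administrative Delay Adjustment: +262 days → 28 October 2013.
Applicant Delay Offset: −355 days → 7 November 2012.

November 7, 2012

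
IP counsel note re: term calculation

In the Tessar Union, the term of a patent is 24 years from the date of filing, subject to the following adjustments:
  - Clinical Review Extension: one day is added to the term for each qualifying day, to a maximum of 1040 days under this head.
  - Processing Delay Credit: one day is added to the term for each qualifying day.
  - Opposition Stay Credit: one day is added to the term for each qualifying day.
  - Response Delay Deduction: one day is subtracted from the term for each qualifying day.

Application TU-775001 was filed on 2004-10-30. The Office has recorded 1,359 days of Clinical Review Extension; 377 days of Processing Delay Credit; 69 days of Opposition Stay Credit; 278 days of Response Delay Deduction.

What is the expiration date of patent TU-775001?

Base term: filing date + 24 years → 30 October 2028.
Clinical Review Extension: 1359 days claimed exceeds the 1040-day cap, so +1040 days → 5 September 2031.
Processing Delay Credit: +377 days → 16 September 2032.
Opposition Stay Credit: +69 days → 24 November 2032.
Response Delay Deduction: −278 days → 20 February 2032.

February 20, 2032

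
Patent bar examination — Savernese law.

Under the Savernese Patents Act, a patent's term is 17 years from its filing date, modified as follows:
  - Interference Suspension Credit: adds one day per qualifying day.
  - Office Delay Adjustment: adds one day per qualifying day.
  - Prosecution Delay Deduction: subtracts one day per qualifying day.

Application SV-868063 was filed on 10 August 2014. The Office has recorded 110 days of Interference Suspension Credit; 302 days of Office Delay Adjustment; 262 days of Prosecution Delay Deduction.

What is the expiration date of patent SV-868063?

January 7, 2032

Base term: filing date + 17 years → 10 August 2031.
Interference Suspension Credit: +110 days → 28 November 2031.
Office Delay Adjustment: +302 days → 25 September 2032.
Prosecution Delay Deduction: −262 days → 7 January 2032.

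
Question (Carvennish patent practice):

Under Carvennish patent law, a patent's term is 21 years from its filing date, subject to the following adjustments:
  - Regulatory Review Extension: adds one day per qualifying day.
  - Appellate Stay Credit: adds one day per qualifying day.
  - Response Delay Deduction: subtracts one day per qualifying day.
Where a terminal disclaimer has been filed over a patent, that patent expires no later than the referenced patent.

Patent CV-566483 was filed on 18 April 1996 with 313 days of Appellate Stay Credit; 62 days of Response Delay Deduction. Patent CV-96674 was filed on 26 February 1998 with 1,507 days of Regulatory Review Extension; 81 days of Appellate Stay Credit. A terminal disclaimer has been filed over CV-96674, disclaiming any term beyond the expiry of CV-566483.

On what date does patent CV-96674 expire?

Natural term of CV-96674:
  Base: filing + 21 years → 26 February 2019.
  Regulatory Review Extension: +1507 days → 13 April 2023.
  Appellate Stay Credit: +81 days → 3 July 2023.
Expiry of referenced patent CV-566483:
  Base: filing + 21 years → 18 April 2017.
  Appellate Stay Credit: +313 days → 25 February 2018.
  Response Delay Deduction: −62 days → 25 December 2017.
Terminal disclaimer: CV-96674 expires on the earlier of 3 July 2023 and 25 December 2017.

December 25, 2017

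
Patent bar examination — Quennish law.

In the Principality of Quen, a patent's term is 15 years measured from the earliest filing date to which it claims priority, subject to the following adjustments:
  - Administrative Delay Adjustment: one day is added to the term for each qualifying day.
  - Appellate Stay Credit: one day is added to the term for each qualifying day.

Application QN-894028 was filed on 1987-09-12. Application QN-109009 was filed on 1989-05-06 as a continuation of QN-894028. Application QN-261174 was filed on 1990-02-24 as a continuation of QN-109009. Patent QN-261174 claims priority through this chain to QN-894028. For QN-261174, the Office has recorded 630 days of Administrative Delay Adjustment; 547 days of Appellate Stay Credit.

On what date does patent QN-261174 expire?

December 2, 2005

Earliest priority filing: 12 September 1987.
Base term: 12 September 1987 + 15 years → 12 September 2002.
Administrative Delay Adjustment: +630 days → 3 June 2004.
Appellate Stay Credit: +547 days → 2 December 2005.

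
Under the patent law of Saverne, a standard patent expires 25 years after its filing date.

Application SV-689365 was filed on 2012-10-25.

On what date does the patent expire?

Filing date + 25 years → 25 October 2037.

2037-10-25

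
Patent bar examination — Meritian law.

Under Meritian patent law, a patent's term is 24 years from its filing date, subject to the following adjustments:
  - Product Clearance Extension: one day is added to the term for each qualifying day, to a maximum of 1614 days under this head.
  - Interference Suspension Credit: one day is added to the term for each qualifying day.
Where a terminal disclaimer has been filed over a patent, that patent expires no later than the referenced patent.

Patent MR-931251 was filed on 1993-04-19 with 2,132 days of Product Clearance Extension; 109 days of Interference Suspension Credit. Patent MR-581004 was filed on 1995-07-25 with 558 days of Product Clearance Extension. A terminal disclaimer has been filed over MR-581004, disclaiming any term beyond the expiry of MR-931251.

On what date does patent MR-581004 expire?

February 2, 2021

Natural term of MR-581004:
  Base: filing + 24 years → 25 July 2019.
  Product Clearance Extension: 558 days (within the 1614-day cap) → +558 days → 2 February 2021.
Expiry of referenced patent MR-931251:
  Base: filing + 24 years → 19 April 2017.
  Product Clearance Extension: 2132 days claimed exceeds the 1614-day cap, so +1614 days → 19 September 2021.
  Interference Suspension Credit: +109 days → 6 January 2022.
Terminal disclaimer: MR-581004 expires on the earlier of 2 February 2021 and 6 January 2022.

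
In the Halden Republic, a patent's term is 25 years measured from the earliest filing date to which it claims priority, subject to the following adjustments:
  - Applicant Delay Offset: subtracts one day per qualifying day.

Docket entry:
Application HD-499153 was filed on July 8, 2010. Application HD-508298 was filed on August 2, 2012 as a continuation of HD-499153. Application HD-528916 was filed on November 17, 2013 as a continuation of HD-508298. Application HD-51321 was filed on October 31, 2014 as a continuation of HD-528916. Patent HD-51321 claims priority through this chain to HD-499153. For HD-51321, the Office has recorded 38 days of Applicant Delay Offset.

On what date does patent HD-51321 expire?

May 31, 2035

Earliest priority filing: 8 July 2010.
Base term: 8 July 2010 + 25 years → 8 July 2035.
Applicant Delay Offset: −38 days → 31 May 2035.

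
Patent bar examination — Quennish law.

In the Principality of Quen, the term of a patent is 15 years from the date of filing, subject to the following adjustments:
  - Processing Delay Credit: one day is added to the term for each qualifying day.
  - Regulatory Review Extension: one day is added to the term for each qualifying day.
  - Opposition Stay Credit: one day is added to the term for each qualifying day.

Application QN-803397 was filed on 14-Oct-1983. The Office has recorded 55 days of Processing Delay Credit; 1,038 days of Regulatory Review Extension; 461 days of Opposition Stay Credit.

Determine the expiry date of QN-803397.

January 15, 2003

Base term: filing date + 15 years → 14 October 1998.
Processing Delay Credit: +55 days → 8 December 1998.
Regulatory Review Extension: +1038 days → 11 October 2001.
Opposition Stay Credit: +461 days → 15 January 2003.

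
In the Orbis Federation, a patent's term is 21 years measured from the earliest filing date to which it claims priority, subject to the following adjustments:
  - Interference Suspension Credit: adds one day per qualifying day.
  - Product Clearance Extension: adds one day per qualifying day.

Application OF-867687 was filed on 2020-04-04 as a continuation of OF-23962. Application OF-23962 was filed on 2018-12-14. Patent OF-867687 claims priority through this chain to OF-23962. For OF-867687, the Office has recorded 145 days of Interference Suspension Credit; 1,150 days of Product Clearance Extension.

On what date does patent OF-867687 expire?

Earliest priority filing: 14 December 2018.
Base term: 14 December 2018 + 21 years → 14 December 2039.
Interference Suspension Credit: +145 days → 7 May 2040.
Product Clearance Extension: +1150 days → 1 July 2043.

2043-07-01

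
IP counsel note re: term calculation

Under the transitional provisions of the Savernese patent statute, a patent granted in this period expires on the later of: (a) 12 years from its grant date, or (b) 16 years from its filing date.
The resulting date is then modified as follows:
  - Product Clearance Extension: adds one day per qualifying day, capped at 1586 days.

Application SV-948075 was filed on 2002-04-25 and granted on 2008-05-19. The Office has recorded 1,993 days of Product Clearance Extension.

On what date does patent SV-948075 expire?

(a) grant + 12 years → 19 May 2020.
(b) filing + 16 years → 25 April 2018.
Later of the two: 19 May 2020.
Product Clearance Extension: 1993 days claimed exceeds the 1586-day cap, so +1586 days → 21 September 2024.

2024-09-21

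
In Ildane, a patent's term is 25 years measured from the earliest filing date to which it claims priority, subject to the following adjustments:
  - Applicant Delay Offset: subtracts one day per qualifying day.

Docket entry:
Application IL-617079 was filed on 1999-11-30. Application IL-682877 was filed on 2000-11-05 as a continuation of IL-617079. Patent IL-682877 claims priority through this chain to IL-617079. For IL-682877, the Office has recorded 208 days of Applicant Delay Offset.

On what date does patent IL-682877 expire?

Earliest priority filing: 30 November 1999.
Base term: 30 November 1999 + 25 years → 30 November 2024.
Applicant Delay Offset: −208 days → 6 May 2024.

May 6, 2024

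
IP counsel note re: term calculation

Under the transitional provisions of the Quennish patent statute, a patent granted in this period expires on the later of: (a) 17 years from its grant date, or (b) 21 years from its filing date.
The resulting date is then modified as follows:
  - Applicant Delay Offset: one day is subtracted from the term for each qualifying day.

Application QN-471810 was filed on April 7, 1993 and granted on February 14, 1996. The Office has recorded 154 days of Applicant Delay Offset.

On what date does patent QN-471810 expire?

November 4, 2013

(a) grant + 17 years → 14 February 2013.
(b) filing + 21 years → 7 April 2014.
Later of the two: 7 April 2014.
Applicant Delay Offset: −154 days → 4 November 2013.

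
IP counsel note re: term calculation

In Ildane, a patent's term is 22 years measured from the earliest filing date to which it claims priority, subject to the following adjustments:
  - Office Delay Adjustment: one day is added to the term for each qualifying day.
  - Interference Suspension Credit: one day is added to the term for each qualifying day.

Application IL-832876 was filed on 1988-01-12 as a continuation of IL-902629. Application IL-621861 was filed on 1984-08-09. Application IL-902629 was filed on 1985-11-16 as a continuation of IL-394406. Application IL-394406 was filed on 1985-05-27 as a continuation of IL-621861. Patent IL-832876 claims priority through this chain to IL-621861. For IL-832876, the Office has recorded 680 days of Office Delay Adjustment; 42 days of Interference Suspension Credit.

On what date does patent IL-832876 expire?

Earliest priority filing: 9 August 1984.
Base term: 9 August 1984 + 22 years → 9 August 2006.
Office Delay Adjustment: +680 days → 19 June 2008.
Interference Suspension Credit: +42 days → 31 July 2008.

2008-07-31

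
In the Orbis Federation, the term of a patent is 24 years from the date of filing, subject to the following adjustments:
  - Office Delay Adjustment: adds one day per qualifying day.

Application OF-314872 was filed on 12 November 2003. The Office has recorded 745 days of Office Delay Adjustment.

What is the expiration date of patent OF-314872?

2029-11-26

Base term: filing date + 24 years → 12 November 2027.
Office Delay Adjustment: +745 days → 26 November 2029.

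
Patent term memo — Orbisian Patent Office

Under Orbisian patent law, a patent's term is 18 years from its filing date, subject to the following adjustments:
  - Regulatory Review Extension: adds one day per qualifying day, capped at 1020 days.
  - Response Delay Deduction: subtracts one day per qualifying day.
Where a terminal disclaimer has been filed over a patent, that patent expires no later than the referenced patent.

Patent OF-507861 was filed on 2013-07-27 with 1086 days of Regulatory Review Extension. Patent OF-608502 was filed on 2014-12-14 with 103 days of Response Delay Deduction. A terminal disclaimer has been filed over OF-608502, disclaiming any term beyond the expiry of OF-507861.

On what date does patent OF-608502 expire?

2032-09-02

Natural term of OF-608502:
  Base: filing + 18 years → 14 December 2032.
  Response Delay Deduction: −103 days → 2 September 2032.
Expiry of referenced patent OF-507861:
  Base: filing + 18 years → 27 July 2031.
  Regulatory Review Extension: 1086 days claimed exceeds the 1020-day cap, so +1020 days → 12 May 2034.
Terminal disclaimer: OF-608502 expires on the earlier of 2 September 2032 and 12 May 2034.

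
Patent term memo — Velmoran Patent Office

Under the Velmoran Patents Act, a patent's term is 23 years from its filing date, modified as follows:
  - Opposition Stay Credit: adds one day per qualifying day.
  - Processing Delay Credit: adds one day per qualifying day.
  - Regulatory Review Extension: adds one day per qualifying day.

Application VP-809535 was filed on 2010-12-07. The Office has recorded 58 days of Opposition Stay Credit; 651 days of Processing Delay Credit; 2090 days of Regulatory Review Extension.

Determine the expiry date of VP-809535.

2041-08-06

Base term: filing date + 23 years → 7 December 2033.
Opposition Stay Credit: +58 days → 3 February 2034.
Processing Delay Credit: +651 days → 16 November 2035.
Regulatory Review Extension: +2090 days → 6 August 2041.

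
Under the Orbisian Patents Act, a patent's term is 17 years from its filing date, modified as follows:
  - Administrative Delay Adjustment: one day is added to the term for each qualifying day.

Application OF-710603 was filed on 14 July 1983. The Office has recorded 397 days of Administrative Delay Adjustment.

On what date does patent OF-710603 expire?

August 15, 2001

Base term: filing date + 17 years → 14 July 2000.
Administrative Delay Adjustment: +397 days → 15 August 2001.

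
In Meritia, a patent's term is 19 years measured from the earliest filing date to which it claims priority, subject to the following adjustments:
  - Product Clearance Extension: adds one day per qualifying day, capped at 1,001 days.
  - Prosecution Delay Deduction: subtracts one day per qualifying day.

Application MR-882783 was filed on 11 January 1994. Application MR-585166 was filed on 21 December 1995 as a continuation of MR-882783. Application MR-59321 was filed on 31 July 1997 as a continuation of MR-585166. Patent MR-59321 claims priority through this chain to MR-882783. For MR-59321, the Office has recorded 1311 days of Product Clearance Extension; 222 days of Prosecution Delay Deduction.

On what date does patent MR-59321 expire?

Earliest priority filing: 11 January 1994.
Base term: 11 January 1994 + 19 years → 11 January 2013.
Product Clearance Extension: 1311 days claimed exceeds the 1001-day cap, so +1001 days → 9 October 2015.
Prosecution Delay Deduction: −222 days → 1 March 2015.

2015-03-01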